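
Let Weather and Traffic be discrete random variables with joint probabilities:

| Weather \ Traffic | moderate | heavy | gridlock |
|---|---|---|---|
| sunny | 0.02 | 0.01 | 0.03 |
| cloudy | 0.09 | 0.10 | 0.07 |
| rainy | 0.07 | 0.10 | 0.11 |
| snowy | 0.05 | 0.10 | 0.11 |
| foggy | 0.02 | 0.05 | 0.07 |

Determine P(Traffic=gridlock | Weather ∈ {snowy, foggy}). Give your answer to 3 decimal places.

P(Weather=snowy) = 0.05 + 0.10 + 0.11 = 0.26.
P(Weather=foggy) = 0.02 + 0.05 + 0.07 = 0.14.
P(Weather ∈ {snowy, foggy}) = 0.26 + 0.14 = 0.40; P(Traffic=gridlock, Weather ∈ {snowy, foggy}) = 0.11 + 0.07 = 0.18.
P(Traffic=gridlock | Weather ∈ {snowy, foggy}) = 0.18/0.40 = 0.450.

0.450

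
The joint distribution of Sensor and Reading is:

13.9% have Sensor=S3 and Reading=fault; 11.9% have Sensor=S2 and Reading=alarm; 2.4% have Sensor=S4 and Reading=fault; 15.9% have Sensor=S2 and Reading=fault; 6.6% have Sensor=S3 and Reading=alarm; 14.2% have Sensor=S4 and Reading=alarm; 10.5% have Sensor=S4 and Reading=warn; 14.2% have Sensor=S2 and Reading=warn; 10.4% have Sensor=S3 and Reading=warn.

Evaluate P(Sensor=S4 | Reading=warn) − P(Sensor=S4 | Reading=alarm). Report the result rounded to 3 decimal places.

P(Reading=warn) = 0.142 + 0.104 + 0.105 = 0.351; P(Sensor=S4 | Reading=warn) = 0.105/0.351 = 0.2991.
P(Reading=alarm) = 0.119 + 0.066 + 0.142 = 0.327; P(Sensor=S4 | Reading=alarm) = 0.142/0.327 = 0.4343.
Difference = -0.135.

-0.135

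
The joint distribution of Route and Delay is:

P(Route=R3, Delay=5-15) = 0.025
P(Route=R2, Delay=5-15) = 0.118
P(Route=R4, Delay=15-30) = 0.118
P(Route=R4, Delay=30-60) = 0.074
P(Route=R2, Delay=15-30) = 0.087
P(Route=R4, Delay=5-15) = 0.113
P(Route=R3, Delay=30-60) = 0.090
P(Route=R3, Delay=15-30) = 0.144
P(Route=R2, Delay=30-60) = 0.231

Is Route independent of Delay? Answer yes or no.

P(Route=R2) = 0.436 and P(Delay=15-30) = 0.349, so their product is 0.15216, but P(Route=R2, Delay=15-30) = 0.087. Since these differ, Route and Delay are not independent.

no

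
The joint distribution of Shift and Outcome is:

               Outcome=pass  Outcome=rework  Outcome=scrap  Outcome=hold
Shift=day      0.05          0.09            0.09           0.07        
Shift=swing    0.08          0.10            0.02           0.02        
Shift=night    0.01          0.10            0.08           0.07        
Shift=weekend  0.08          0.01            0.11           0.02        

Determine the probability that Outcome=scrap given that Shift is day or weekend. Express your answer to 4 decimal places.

0.3846

P(Shift=day) = 0.05 + 0.09 + 0.09 + 0.07 = 0.30.
P(Shift=weekend) = 0.08 + 0.01 + 0.11 + 0.02 = 0.22.
P(Shift ∈ {day, weekend}) = 0.30 + 0.22 = 0.52; P(Outcome=scrap, Shift ∈ {day, weekend}) = 0.09 + 0.11 = 0.20.
P(Outcome=scrap | Shift ∈ {day, weekend}) = 0.20/0.52 = 0.3846.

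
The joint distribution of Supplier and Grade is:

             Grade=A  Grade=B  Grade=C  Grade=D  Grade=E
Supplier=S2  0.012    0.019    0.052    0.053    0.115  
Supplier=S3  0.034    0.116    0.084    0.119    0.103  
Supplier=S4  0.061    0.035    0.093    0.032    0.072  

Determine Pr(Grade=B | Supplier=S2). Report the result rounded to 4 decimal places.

P(Supplier=S2) = 0.012 + 0.019 + 0.052 + 0.053 + 0.115 = 0.251.
P(Grade=B | Supplier=S2) = 0.019/0.251 = 0.0757.

0.0757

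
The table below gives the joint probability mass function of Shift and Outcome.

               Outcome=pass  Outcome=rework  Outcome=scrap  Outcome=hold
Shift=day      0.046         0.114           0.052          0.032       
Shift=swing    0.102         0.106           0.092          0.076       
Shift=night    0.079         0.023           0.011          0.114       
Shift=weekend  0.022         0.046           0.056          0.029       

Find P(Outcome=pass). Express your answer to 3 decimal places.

0.249

P(Outcome=pass) = 0.046 + 0.102 + 0.079 + 0.022 = 0.249.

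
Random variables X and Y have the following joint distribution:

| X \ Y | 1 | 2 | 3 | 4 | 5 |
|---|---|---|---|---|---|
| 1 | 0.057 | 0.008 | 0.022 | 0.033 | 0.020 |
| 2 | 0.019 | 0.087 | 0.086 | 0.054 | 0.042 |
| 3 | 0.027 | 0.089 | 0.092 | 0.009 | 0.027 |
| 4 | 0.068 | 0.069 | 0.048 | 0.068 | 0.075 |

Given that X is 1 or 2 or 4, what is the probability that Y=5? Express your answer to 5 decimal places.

P(X=1) = 0.057 + 0.008 + 0.022 + 0.033 + 0.020 = 0.140.
P(X=2) = 0.019 + 0.087 + 0.086 + 0.054 + 0.042 = 0.288.
P(X=4) = 0.068 + 0.069 + 0.048 + 0.068 + 0.075 = 0.328.
P(X ∈ {1, 2, 4}) = 0.140 + 0.288 + 0.328 = 0.756; P(Y=5, X ∈ {1, 2, 4}) = 0.020 + 0.042 + 0.075 = 0.137.
P(Y=5 | X ∈ {1, 2, 4}) = 0.137/0.756 = 0.18122.

0.18122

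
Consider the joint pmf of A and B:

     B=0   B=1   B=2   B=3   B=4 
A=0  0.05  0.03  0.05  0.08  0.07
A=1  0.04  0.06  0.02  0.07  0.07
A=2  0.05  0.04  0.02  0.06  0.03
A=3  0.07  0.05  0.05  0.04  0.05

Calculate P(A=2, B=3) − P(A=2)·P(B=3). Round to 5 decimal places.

0.01000

P(A=2) = 0.05 + 0.04 + 0.02 + 0.06 + 0.03 = 0.20.
P(B=3) = 0.08 + 0.07 + 0.06 + 0.04 = 0.25.
P(A=2, B=3) − P(A=2)P(B=3) = 0.06 − 0.20×0.25 = 0.01000.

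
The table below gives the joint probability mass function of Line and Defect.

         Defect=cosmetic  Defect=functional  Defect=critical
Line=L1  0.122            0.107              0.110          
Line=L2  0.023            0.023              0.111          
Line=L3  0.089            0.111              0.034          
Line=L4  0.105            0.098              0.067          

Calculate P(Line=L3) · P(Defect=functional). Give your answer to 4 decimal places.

0.0793

P(Line=L3) = 0.089 + 0.111 + 0.034 = 0.234.
P(Defect=functional) = 0.107 + 0.023 + 0.111 + 0.098 = 0.339.
Product: 0.234 × 0.339 = 0.0793.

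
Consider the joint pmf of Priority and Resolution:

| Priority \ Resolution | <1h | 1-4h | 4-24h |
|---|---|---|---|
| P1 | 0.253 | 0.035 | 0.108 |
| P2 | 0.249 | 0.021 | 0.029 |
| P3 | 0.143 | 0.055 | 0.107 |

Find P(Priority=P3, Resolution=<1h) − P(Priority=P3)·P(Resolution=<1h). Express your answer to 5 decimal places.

-0.05373

P(Priority=P3) = 0.143 + 0.055 + 0.107 = 0.305.
P(Resolution=<1h) = 0.253 + 0.249 + 0.143 = 0.645.
P(Priority=P3, Resolution=<1h) − P(Priority=P3)P(Resolution=<1h) = 0.143 − 0.305×0.645 = -0.05373.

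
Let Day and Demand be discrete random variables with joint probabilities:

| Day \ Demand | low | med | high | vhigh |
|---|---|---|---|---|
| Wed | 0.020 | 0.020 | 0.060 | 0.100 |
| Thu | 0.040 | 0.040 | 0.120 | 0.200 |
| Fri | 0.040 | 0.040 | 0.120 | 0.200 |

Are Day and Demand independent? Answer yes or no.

yes

Every cell satisfies P(Day,Demand) = P(Day)·P(Demand). For instance P(Day=Thu) = 0.400, P(Demand=med) = 0.100, and 0.400×0.100 = 0.040 matches the joint entry. So Day and Demand are independent.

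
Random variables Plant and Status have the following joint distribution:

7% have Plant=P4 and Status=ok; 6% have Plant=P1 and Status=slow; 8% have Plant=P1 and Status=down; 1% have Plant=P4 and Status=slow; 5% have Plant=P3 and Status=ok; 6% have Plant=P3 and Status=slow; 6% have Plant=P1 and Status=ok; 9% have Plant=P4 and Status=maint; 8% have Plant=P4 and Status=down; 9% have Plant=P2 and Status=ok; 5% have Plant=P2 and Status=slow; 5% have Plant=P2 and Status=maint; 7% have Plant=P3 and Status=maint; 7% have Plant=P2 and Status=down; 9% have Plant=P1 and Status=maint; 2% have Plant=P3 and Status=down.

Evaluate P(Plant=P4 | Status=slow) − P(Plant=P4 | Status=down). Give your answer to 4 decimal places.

P(Status=slow) = 0.06 + 0.05 + 0.06 + 0.01 = 0.18; P(Plant=P4 | Status=slow) = 0.01/0.18 = 0.05556.
P(Status=down) = 0.08 + 0.07 + 0.02 + 0.08 = 0.25; P(Plant=P4 | Status=down) = 0.08/0.25 = 0.32000.
Difference = -0.2644.

-0.2644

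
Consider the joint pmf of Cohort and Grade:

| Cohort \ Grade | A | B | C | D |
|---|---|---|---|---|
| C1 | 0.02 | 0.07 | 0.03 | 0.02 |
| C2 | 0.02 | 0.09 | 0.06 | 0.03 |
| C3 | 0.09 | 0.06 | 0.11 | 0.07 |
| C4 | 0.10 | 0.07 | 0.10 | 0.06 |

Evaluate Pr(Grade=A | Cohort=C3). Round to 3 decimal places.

0.273

P(Cohort=C3) = 0.09 + 0.06 + 0.11 + 0.07 = 0.33.
P(Grade=A | Cohort=C3) = 0.09/0.33 = 0.273.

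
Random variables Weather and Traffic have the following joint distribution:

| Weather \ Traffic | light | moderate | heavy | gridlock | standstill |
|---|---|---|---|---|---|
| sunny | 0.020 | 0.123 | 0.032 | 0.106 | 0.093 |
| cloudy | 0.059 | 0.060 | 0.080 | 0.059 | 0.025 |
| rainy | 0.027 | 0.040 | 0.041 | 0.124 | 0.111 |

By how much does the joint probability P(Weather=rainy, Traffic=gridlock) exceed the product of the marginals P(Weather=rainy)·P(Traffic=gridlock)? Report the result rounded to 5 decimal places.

0.02487

P(Weather=rainy) = 0.027 + 0.040 + 0.041 + 0.124 + 0.111 = 0.343.
P(Traffic=gridlock) = 0.106 + 0.059 + 0.124 = 0.289.
P(Weather=rainy, Traffic=gridlock) − P(Weather=rainy)P(Traffic=gridlock) = 0.124 − 0.343×0.289 = 0.02487.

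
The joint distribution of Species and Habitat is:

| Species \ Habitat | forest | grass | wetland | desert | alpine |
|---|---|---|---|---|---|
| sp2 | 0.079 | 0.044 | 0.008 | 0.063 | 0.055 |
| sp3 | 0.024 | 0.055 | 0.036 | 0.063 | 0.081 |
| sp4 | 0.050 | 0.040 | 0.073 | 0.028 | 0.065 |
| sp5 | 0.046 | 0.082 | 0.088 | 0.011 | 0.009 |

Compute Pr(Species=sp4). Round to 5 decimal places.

0.25600

P(Species=sp4) = 0.050 + 0.040 + 0.073 + 0.028 + 0.065 = 0.256.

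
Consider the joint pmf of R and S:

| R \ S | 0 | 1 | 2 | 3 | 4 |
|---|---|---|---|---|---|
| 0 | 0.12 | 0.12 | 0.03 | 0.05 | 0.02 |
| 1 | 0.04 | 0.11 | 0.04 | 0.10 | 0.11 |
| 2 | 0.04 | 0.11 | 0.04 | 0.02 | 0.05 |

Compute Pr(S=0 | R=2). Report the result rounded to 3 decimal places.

P(R=2) = 0.04 + 0.11 + 0.04 + 0.02 + 0.05 = 0.26.
P(S=0 | R=2) = 0.04/0.26 = 0.154.

0.154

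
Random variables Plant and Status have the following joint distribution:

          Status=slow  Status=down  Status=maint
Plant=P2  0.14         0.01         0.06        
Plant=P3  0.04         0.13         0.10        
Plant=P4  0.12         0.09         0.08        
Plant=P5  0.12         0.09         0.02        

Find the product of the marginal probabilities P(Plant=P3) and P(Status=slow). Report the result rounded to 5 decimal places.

0.11340

P(Plant=P3) = 0.04 + 0.13 + 0.10 = 0.27.
P(Status=slow) = 0.14 + 0.04 + 0.12 + 0.12 = 0.42.
Product: 0.27 × 0.42 = 0.11340.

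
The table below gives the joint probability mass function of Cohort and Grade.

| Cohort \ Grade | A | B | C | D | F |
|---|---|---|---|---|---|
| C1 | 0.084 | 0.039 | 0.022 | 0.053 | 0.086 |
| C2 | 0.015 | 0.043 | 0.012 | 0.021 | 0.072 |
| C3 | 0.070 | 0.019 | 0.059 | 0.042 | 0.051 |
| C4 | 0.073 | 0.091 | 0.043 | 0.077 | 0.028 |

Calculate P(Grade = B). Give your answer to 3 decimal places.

P(Grade=B) = 0.039 + 0.043 + 0.019 + 0.091 = 0.192.

0.192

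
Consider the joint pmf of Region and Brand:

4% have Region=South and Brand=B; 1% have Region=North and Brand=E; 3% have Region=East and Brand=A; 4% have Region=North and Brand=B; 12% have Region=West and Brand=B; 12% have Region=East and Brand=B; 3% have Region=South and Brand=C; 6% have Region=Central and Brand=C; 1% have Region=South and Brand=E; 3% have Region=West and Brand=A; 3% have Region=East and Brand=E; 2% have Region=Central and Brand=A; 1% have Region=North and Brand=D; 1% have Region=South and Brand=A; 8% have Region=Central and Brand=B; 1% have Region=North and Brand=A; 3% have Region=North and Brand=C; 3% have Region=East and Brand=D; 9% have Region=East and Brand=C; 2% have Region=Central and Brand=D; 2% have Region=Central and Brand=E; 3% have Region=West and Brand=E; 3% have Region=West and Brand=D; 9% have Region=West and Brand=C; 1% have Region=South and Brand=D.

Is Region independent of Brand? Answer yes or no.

yes

Every cell satisfies P(Region,Brand) = P(Region)·P(Brand). For instance P(Region=South) = 0.10, P(Brand=B) = 0.40, and 0.10×0.40 = 0.04 matches the joint entry. So Region and Brand are independent.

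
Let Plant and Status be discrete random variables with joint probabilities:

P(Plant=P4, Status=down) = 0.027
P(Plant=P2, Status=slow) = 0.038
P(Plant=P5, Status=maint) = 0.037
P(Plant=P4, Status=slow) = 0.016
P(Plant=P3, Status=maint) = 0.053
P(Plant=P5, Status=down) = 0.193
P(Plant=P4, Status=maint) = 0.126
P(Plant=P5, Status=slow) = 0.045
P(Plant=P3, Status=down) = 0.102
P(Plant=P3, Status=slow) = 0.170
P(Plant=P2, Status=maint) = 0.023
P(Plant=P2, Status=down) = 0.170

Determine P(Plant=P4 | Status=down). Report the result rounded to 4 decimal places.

0.0549

P(Status=down) = 0.170 + 0.102 + 0.027 + 0.193 = 0.492.
P(Plant=P4 | Status=down) = 0.027/0.492 = 0.0549.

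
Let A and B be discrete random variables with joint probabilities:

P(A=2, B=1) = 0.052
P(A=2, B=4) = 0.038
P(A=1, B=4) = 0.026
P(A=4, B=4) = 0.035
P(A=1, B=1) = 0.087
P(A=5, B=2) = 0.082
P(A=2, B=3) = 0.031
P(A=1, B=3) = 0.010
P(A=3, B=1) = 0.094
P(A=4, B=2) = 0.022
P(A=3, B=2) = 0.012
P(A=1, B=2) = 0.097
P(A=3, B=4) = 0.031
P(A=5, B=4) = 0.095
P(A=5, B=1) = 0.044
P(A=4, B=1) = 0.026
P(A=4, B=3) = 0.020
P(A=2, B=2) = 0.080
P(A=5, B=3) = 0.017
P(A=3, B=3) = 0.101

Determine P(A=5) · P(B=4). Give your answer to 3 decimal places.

0.054

P(A=5) = 0.044 + 0.082 + 0.017 + 0.095 = 0.238.
P(B=4) = 0.026 + 0.038 + 0.031 + 0.035 + 0.095 = 0.225.
Product: 0.238 × 0.225 = 0.054.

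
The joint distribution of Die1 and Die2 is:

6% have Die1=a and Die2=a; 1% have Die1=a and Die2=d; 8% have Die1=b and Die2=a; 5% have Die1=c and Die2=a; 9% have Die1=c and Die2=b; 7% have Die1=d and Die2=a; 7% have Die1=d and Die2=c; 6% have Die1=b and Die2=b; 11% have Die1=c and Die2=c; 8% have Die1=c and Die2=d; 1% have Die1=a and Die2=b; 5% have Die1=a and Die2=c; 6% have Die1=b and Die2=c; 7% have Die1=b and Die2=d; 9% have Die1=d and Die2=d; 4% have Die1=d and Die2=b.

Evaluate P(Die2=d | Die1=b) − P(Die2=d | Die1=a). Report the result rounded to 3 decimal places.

P(Die1=b) = 0.08 + 0.06 + 0.06 + 0.07 = 0.27; P(Die2=d | Die1=b) = 0.07/0.27 = 0.2593.
P(Die1=a) = 0.06 + 0.01 + 0.05 + 0.01 = 0.13; P(Die2=d | Die1=a) = 0.01/0.13 = 0.0769.
Difference = 0.182.

0.182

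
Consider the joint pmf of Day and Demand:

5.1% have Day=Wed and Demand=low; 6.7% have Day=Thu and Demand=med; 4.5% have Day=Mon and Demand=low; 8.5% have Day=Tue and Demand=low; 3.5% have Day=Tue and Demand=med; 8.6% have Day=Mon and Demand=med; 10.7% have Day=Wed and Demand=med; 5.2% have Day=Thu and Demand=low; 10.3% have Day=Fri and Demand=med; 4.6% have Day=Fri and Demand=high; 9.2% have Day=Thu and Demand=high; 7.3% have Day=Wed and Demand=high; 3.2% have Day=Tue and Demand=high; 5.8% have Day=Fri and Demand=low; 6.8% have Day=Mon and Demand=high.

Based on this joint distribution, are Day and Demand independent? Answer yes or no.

no

P(Day=Tue) = 0.152 and P(Demand=low) = 0.291, so their product is 0.04423, but P(Day=Tue, Demand=low) = 0.085. Since these differ, Day and Demand are not independent.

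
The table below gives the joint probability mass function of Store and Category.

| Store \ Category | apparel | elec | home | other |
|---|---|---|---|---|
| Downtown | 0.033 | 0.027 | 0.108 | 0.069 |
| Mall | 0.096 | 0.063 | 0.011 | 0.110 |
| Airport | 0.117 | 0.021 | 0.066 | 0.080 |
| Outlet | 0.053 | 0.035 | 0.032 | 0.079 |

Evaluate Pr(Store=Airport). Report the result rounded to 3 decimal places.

0.284

P(Store=Airport) = 0.117 + 0.021 + 0.066 + 0.080 = 0.284.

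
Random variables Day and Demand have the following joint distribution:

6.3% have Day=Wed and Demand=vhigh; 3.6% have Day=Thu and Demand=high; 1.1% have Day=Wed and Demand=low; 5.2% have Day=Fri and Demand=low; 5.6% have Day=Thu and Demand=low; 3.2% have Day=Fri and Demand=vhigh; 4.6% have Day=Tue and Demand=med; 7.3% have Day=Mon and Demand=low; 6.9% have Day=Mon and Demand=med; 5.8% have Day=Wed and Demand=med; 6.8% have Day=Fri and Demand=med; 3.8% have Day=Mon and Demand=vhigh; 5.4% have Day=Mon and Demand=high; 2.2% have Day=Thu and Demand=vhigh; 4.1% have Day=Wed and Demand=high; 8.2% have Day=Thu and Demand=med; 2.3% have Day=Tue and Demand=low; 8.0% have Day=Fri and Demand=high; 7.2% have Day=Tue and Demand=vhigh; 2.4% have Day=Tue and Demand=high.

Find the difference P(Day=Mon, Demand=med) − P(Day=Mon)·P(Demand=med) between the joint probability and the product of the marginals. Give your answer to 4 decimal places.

-0.0066

P(Day=Mon) = 0.073 + 0.069 + 0.054 + 0.038 = 0.234.
P(Demand=med) = 0.069 + 0.046 + 0.058 + 0.082 + 0.068 = 0.323.
P(Day=Mon, Demand=med) − P(Day=Mon)P(Demand=med) = 0.069 − 0.234×0.323 = -0.0066.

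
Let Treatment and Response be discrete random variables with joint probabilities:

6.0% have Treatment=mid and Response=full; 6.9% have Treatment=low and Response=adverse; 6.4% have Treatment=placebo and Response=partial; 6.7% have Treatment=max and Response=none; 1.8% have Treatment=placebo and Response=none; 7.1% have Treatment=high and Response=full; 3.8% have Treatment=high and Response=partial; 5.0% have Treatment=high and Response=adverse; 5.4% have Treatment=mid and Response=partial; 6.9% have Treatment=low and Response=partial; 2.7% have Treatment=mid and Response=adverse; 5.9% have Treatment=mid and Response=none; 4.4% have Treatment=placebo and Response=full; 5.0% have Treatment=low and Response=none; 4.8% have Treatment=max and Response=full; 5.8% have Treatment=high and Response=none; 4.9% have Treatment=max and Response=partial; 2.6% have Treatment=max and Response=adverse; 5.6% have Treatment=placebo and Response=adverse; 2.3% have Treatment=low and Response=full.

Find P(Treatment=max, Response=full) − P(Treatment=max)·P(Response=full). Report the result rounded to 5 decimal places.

P(Treatment=max) = 0.067 + 0.049 + 0.048 + 0.026 = 0.190.
P(Response=full) = 0.044 + 0.023 + 0.060 + 0.071 + 0.048 = 0.246.
P(Treatment=max, Response=full) − P(Treatment=max)P(Response=full) = 0.048 − 0.190×0.246 = 0.00126.

0.00126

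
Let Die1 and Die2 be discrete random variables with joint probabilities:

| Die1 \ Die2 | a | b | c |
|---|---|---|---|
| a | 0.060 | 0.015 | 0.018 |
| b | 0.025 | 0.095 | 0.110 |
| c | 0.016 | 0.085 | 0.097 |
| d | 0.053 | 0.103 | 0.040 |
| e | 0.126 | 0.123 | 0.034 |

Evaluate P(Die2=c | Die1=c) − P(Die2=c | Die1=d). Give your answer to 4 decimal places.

P(Die1=c) = 0.016 + 0.085 + 0.097 = 0.198; P(Die2=c | Die1=c) = 0.097/0.198 = 0.48990.
P(Die1=d) = 0.053 + 0.103 + 0.040 = 0.196; P(Die2=c | Die1=d) = 0.040/0.196 = 0.20408.
Difference = 0.2858.

0.2858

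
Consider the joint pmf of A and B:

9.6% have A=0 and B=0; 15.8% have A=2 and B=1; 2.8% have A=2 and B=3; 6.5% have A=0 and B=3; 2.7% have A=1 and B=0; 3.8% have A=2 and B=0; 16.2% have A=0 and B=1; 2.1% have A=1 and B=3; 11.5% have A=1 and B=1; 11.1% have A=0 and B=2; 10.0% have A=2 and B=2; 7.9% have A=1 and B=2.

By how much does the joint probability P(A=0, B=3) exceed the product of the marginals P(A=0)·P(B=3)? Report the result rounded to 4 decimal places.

0.0155

P(A=0) = 0.096 + 0.162 + 0.111 + 0.065 = 0.434.
P(B=3) = 0.065 + 0.021 + 0.028 = 0.114.
P(A=0, B=3) − P(A=0)P(B=3) = 0.065 − 0.434×0.114 = 0.0155.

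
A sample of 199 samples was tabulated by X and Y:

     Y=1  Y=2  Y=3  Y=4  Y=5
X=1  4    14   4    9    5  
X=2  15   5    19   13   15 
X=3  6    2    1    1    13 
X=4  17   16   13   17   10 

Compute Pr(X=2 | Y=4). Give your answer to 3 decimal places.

Total with Y=4: 9 + 13 + 1 + 17 = 40.
P(X=2 | Y=4) = 13/40 = 0.325.

0.325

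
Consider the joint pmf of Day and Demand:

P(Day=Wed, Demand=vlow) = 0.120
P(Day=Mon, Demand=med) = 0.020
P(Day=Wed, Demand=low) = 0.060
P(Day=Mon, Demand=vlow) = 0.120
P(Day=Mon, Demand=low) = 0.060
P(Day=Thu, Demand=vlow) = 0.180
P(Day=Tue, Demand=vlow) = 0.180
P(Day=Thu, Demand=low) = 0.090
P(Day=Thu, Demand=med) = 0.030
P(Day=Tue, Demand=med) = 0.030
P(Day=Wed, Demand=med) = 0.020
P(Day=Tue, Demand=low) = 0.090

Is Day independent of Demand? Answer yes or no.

Every cell satisfies P(Day,Demand) = P(Day)·P(Demand). For instance P(Day=Wed) = 0.200, P(Demand=low) = 0.300, and 0.200×0.300 = 0.060 matches the joint entry. So Day and Demand are independent.

yes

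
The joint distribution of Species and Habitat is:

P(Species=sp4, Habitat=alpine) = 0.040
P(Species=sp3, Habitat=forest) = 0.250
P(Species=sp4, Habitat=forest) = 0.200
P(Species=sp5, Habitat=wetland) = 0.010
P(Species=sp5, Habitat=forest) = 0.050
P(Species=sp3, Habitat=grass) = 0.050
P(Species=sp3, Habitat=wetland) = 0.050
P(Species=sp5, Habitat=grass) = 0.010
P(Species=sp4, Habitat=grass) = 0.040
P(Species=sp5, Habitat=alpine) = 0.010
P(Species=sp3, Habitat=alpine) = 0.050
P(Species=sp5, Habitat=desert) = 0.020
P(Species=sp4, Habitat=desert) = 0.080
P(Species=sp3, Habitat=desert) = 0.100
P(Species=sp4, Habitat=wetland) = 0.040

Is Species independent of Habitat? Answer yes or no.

yes

Every cell satisfies P(Species,Habitat) = P(Species)·P(Habitat). For instance P(Species=sp5) = 0.100, P(Habitat=alpine) = 0.100, and 0.100×0.100 = 0.010 matches the joint entry. So Species and Habitat are independent.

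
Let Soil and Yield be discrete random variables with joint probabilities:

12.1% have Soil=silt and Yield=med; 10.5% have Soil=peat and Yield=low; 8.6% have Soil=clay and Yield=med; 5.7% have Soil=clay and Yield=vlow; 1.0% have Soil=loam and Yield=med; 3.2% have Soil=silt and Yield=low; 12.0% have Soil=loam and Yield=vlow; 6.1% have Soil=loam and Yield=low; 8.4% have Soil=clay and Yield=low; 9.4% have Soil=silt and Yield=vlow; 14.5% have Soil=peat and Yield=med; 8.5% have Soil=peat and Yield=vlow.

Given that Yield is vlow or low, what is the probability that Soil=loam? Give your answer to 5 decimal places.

P(Yield=vlow) = 0.120 + 0.057 + 0.094 + 0.085 = 0.356.
P(Yield=low) = 0.061 + 0.084 + 0.032 + 0.105 = 0.282.
P(Yield ∈ {vlow, low}) = 0.356 + 0.282 = 0.638; P(Soil=loam, Yield ∈ {vlow, low}) = 0.120 + 0.061 = 0.181.
P(Soil=loam | Yield ∈ {vlow, low}) = 0.181/0.638 = 0.28370.

0.28370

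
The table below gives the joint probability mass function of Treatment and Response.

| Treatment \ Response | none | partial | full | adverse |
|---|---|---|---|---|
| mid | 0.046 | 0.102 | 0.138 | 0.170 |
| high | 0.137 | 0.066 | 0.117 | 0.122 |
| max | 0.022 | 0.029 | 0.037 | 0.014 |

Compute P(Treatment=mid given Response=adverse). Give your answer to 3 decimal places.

P(Response=adverse) = 0.170 + 0.122 + 0.014 = 0.306.
P(Treatment=mid | Response=adverse) = 0.170/0.306 = 0.556.

0.556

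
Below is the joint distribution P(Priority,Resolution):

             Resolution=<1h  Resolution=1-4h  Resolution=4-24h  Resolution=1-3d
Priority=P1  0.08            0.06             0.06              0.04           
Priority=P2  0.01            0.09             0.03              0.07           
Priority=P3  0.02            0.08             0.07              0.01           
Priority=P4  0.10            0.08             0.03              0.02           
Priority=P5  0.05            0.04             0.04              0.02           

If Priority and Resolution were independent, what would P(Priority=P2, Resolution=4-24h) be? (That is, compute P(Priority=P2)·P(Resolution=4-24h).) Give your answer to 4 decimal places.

0.0460

P(Priority=P2) = 0.01 + 0.09 + 0.03 + 0.07 = 0.20.
P(Resolution=4-24h) = 0.06 + 0.03 + 0.07 + 0.03 + 0.04 = 0.23.
Product: 0.20 × 0.23 = 0.0460.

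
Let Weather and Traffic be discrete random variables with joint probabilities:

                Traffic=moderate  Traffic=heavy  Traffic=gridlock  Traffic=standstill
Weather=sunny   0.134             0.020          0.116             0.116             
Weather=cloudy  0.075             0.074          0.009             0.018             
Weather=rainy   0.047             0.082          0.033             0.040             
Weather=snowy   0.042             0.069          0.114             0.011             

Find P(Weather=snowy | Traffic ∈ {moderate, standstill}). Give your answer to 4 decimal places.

0.1097

P(Traffic=moderate) = 0.134 + 0.075 + 0.047 + 0.042 = 0.298.
P(Traffic=standstill) = 0.116 + 0.018 + 0.040 + 0.011 = 0.185.
P(Traffic ∈ {moderate, standstill}) = 0.298 + 0.185 = 0.483; P(Weather=snowy, Traffic ∈ {moderate, standstill}) = 0.042 + 0.011 = 0.053.
P(Weather=snowy | Traffic ∈ {moderate, standstill}) = 0.053/0.483 = 0.1097.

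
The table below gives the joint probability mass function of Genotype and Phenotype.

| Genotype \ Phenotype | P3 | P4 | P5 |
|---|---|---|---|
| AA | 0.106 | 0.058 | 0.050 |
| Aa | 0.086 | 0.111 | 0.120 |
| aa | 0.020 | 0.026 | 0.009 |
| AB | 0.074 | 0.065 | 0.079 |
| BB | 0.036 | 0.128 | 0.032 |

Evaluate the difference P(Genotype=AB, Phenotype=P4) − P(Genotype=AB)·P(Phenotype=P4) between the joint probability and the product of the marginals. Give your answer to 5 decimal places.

P(Genotype=AB) = 0.074 + 0.065 + 0.079 = 0.218.
P(Phenotype=P4) = 0.058 + 0.111 + 0.026 + 0.065 + 0.128 = 0.388.
P(Genotype=AB, Phenotype=P4) − P(Genotype=AB)P(Phenotype=P4) = 0.065 − 0.218×0.388 = -0.01958.

-0.01958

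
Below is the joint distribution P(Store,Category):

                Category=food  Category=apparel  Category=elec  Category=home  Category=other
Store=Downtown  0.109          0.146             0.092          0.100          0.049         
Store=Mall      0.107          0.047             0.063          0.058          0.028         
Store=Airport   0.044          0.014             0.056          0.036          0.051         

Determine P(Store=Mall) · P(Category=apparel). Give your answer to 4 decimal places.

P(Store=Mall) = 0.107 + 0.047 + 0.063 + 0.058 + 0.028 = 0.303.
P(Category=apparel) = 0.146 + 0.047 + 0.014 = 0.207.
Product: 0.303 × 0.207 = 0.0627.

0.0627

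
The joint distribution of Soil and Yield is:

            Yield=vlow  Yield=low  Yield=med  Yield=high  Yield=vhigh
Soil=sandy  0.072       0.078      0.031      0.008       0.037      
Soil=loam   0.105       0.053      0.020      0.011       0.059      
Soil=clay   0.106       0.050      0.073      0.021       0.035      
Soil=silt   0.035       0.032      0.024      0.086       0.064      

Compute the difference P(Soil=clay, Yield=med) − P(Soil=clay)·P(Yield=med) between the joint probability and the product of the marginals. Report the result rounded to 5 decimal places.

0.03082

P(Soil=clay) = 0.106 + 0.050 + 0.073 + 0.021 + 0.035 = 0.285.
P(Yield=med) = 0.031 + 0.020 + 0.073 + 0.024 = 0.148.
P(Soil=clay, Yield=med) − P(Soil=clay)P(Yield=med) = 0.073 − 0.285×0.148 = 0.03082.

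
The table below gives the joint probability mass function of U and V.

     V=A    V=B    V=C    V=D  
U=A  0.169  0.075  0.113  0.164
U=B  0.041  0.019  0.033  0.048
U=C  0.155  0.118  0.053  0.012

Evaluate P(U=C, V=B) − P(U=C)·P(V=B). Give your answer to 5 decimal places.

0.04634

P(U=C) = 0.155 + 0.118 + 0.053 + 0.012 = 0.338.
P(V=B) = 0.075 + 0.019 + 0.118 = 0.212.
P(U=C, V=B) − P(U=C)P(V=B) = 0.118 − 0.338×0.212 = 0.04634.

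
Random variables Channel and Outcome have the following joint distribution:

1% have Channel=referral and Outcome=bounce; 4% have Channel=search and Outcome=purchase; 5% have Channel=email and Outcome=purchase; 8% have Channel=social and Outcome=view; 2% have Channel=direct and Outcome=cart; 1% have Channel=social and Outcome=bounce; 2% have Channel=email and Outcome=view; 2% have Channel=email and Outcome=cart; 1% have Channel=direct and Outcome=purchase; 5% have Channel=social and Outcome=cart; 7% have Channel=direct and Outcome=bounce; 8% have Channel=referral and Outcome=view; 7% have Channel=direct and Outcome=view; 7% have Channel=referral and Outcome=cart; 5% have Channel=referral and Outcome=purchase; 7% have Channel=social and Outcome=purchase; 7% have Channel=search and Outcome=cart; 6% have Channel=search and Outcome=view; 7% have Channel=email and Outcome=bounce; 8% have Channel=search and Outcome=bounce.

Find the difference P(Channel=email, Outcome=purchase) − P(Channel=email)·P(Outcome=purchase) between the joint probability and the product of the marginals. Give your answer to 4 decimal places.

0.0148

P(Channel=email) = 0.07 + 0.02 + 0.02 + 0.05 = 0.16.
P(Outcome=purchase) = 0.05 + 0.04 + 0.07 + 0.01 + 0.05 = 0.22.
P(Channel=email, Outcome=purchase) − P(Channel=email)P(Outcome=purchase) = 0.05 − 0.16×0.22 = 0.0148.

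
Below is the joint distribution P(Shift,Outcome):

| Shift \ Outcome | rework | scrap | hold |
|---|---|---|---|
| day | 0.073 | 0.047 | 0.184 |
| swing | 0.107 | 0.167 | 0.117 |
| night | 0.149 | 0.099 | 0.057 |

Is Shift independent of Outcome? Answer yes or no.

P(Shift=day) = 0.304 and P(Outcome=hold) = 0.358, so their product is 0.10883, but P(Shift=day, Outcome=hold) = 0.184. Since these differ, Shift and Outcome are not independent.

no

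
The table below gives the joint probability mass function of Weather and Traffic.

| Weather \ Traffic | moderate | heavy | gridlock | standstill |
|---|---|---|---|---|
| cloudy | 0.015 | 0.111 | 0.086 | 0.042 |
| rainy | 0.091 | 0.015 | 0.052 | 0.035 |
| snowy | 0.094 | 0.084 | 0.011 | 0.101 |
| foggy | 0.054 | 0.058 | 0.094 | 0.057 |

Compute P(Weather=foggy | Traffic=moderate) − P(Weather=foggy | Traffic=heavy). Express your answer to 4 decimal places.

P(Traffic=moderate) = 0.015 + 0.091 + 0.094 + 0.054 = 0.254; P(Weather=foggy | Traffic=moderate) = 0.054/0.254 = 0.21260.
P(Traffic=heavy) = 0.111 + 0.015 + 0.084 + 0.058 = 0.268; P(Weather=foggy | Traffic=heavy) = 0.058/0.268 = 0.21642.
Difference = -0.0038.

-0.0038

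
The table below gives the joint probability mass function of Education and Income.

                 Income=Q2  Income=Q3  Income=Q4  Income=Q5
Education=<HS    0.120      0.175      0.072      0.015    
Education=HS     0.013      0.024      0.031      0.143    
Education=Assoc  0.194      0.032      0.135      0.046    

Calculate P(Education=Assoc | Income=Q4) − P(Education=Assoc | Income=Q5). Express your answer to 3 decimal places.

P(Income=Q4) = 0.072 + 0.031 + 0.135 = 0.238; P(Education=Assoc | Income=Q4) = 0.135/0.238 = 0.5672.
P(Income=Q5) = 0.015 + 0.143 + 0.046 = 0.204; P(Education=Assoc | Income=Q5) = 0.046/0.204 = 0.2255.
Difference = 0.342.

0.342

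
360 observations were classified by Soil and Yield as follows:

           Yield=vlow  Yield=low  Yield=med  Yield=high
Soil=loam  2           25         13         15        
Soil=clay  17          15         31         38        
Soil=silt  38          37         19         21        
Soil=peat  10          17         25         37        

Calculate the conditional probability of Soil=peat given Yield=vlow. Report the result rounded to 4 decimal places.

Total with Yield=vlow: 2 + 17 + 38 + 10 = 67.
P(Soil=peat | Yield=vlow) = 10/67 = 0.1493.

0.1493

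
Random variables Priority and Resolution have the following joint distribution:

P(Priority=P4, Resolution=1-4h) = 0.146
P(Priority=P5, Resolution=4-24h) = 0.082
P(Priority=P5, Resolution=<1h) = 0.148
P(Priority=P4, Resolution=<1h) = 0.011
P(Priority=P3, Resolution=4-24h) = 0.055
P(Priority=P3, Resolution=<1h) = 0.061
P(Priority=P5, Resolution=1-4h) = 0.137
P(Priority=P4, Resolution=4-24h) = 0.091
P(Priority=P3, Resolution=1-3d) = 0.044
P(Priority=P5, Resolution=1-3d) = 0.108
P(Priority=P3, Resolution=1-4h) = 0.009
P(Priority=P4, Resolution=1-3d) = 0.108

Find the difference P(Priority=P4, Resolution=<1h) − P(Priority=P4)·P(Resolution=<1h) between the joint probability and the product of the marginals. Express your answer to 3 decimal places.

-0.067

P(Priority=P4) = 0.011 + 0.146 + 0.091 + 0.108 = 0.356.
P(Resolution=<1h) = 0.061 + 0.011 + 0.148 = 0.220.
P(Priority=P4, Resolution=<1h) − P(Priority=P4)P(Resolution=<1h) = 0.011 − 0.356×0.220 = -0.067.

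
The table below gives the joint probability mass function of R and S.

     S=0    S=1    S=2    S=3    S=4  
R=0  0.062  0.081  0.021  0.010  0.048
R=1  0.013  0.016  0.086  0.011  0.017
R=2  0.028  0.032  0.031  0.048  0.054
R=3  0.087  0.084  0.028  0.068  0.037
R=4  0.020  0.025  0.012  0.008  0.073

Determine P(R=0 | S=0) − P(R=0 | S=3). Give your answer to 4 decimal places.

P(S=0) = 0.062 + 0.013 + 0.028 + 0.087 + 0.020 = 0.210; P(R=0 | S=0) = 0.062/0.210 = 0.29524.
P(S=3) = 0.010 + 0.011 + 0.048 + 0.068 + 0.008 = 0.145; P(R=0 | S=3) = 0.010/0.145 = 0.06897.
Difference = 0.2263.

0.2263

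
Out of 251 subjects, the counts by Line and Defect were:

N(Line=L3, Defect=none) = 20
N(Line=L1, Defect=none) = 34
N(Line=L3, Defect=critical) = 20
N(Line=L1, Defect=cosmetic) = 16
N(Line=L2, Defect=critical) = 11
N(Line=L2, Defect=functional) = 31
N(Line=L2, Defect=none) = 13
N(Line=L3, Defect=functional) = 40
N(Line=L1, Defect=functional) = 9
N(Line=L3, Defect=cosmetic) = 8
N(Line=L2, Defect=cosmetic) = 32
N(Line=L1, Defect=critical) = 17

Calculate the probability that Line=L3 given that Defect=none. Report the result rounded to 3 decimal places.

Total with Defect=none: 34 + 13 + 20 = 67.
P(Line=L3 | Defect=none) = 20/67 = 0.299.

0.299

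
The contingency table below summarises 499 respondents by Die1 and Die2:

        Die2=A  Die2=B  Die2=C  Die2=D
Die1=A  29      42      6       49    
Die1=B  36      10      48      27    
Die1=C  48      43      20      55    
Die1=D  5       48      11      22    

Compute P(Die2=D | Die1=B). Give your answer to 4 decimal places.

0.2231

Total with Die1=B: 36 + 10 + 48 + 27 = 121.
P(Die2=D | Die1=B) = 27/121 = 0.2231.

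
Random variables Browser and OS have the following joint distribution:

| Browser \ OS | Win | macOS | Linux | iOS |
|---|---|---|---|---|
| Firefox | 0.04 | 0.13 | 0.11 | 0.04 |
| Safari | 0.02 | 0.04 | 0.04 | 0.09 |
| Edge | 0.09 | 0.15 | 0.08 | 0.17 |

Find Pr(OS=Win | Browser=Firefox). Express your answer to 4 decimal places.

0.1250

P(Browser=Firefox) = 0.04 + 0.13 + 0.11 + 0.04 = 0.32.
P(OS=Win | Browser=Firefox) = 0.04/0.32 = 0.1250.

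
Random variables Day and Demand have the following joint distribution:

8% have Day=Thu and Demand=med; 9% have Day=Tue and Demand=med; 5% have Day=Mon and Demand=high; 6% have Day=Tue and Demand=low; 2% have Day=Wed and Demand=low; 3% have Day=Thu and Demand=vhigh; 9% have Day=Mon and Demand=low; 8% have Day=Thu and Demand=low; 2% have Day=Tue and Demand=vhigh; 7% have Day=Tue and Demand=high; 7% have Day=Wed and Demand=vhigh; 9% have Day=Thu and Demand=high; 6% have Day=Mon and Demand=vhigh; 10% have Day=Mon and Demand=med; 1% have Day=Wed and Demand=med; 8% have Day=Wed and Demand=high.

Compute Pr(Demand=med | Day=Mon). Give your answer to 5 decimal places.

0.33333

P(Day=Mon) = 0.09 + 0.10 + 0.05 + 0.06 = 0.30.
P(Demand=med | Day=Mon) = 0.10/0.30 = 0.33333.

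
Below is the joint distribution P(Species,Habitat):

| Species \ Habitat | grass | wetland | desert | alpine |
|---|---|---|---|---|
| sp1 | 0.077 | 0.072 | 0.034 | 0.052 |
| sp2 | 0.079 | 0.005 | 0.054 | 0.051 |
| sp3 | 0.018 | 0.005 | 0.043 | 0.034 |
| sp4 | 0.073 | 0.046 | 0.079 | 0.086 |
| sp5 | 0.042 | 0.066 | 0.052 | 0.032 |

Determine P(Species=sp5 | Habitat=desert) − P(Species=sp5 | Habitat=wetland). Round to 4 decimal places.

-0.1417

P(Habitat=desert) = 0.034 + 0.054 + 0.043 + 0.079 + 0.052 = 0.262; P(Species=sp5 | Habitat=desert) = 0.052/0.262 = 0.19847.
P(Habitat=wetland) = 0.072 + 0.005 + 0.005 + 0.046 + 0.066 = 0.194; P(Species=sp5 | Habitat=wetland) = 0.066/0.194 = 0.34021.
Difference = -0.1417.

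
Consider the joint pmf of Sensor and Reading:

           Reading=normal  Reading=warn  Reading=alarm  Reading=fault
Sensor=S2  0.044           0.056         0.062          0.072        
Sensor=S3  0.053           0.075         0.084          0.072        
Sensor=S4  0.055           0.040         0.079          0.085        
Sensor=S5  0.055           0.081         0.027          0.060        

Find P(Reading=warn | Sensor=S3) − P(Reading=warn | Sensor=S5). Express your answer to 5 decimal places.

P(Sensor=S3) = 0.053 + 0.075 + 0.084 + 0.072 = 0.284; P(Reading=warn | Sensor=S3) = 0.075/0.284 = 0.264085.
P(Sensor=S5) = 0.055 + 0.081 + 0.027 + 0.060 = 0.223; P(Reading=warn | Sensor=S5) = 0.081/0.223 = 0.363229.
Difference = -0.09914.

-0.09914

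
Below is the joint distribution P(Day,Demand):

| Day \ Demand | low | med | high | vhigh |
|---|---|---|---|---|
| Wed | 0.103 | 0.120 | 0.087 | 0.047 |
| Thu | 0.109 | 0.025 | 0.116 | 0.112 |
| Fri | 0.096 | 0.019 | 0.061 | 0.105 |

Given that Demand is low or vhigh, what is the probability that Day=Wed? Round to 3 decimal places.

P(Demand=low) = 0.103 + 0.109 + 0.096 = 0.308.
P(Demand=vhigh) = 0.047 + 0.112 + 0.105 = 0.264.
P(Demand ∈ {low, vhigh}) = 0.308 + 0.264 = 0.572; P(Day=Wed, Demand ∈ {low, vhigh}) = 0.103 + 0.047 = 0.150.
P(Day=Wed | Demand ∈ {low, vhigh}) = 0.150/0.572 = 0.262.

0.262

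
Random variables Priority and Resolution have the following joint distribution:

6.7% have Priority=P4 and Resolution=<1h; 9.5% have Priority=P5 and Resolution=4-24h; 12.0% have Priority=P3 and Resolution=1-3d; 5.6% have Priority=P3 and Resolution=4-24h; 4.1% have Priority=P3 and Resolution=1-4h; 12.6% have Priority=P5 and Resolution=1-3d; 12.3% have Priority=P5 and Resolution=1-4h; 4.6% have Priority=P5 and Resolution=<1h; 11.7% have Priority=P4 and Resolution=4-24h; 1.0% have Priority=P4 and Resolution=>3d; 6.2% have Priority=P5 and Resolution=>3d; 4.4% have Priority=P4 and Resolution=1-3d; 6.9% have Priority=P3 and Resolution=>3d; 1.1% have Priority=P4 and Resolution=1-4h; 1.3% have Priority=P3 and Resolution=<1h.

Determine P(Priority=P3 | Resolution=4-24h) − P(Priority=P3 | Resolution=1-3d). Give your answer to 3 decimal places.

P(Resolution=4-24h) = 0.056 + 0.117 + 0.095 = 0.268; P(Priority=P3 | Resolution=4-24h) = 0.056/0.268 = 0.2090.
P(Resolution=1-3d) = 0.120 + 0.044 + 0.126 = 0.290; P(Priority=P3 | Resolution=1-3d) = 0.120/0.290 = 0.4138.
Difference = -0.205.

-0.205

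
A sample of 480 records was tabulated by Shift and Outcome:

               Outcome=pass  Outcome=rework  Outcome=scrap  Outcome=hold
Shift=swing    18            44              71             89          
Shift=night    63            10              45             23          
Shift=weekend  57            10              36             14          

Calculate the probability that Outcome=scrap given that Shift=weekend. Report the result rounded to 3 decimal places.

Total with Shift=weekend: 57 + 10 + 36 + 14 = 117.
P(Outcome=scrap | Shift=weekend) = 36/117 = 0.308.

0.308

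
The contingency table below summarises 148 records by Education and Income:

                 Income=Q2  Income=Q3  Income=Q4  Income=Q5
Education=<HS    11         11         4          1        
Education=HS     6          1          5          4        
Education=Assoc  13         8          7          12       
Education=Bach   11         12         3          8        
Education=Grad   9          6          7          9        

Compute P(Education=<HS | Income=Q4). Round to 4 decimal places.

Total with Income=Q4: 4 + 5 + 7 + 3 + 7 = 26.
P(Education=<HS | Income=Q4) = 4/26 = 0.1538.

0.1538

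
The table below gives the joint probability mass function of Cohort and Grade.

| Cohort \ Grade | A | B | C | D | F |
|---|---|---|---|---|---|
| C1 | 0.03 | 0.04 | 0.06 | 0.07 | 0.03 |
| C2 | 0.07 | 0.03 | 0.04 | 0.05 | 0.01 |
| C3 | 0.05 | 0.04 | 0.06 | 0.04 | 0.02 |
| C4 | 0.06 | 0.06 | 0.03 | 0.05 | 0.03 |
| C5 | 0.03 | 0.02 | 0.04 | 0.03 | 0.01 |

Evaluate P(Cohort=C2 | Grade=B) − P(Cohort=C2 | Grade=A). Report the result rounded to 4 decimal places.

P(Grade=B) = 0.04 + 0.03 + 0.04 + 0.06 + 0.02 = 0.19; P(Cohort=C2 | Grade=B) = 0.03/0.19 = 0.15789.
P(Grade=A) = 0.03 + 0.07 + 0.05 + 0.06 + 0.03 = 0.24; P(Cohort=C2 | Grade=A) = 0.07/0.24 = 0.29167.
Difference = -0.1338.

-0.1338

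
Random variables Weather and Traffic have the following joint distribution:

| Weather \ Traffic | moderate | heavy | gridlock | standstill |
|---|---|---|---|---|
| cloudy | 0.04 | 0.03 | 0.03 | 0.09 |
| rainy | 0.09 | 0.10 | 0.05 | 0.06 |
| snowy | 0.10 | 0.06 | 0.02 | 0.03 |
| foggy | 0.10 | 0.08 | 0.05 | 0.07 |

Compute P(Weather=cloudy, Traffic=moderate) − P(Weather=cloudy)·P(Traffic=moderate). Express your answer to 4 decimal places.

-0.0227

P(Weather=cloudy) = 0.04 + 0.03 + 0.03 + 0.09 = 0.19.
P(Traffic=moderate) = 0.04 + 0.09 + 0.10 + 0.10 = 0.33.
P(Weather=cloudy, Traffic=moderate) − P(Weather=cloudy)P(Traffic=moderate) = 0.04 − 0.19×0.33 = -0.0227.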